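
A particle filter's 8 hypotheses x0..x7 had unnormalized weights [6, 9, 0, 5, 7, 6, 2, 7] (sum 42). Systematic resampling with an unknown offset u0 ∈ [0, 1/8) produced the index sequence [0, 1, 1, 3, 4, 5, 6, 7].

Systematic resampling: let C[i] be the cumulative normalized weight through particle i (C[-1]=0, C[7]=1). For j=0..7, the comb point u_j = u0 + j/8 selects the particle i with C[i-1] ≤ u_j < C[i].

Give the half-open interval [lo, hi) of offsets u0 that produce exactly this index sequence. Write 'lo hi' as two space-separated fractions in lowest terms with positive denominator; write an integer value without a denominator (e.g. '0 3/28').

1/28 1/12

C = [1/7, 5/14, 5/14, 10/21, 9/14, 11/14, 5/6, 1]
j=0 picked index 0: u0 ∈ [0, 1/7)
j=1 picked index 1: u0 ∈ [1/56, 13/56)
j=2 picked index 1: u0 ∈ [-3/28, 3/28)
j=3 picked index 3: u0 ∈ [-1/56, 17/168)
j=4 picked index 4: u0 ∈ [-1/42, 1/7)
j=5 picked index 5: u0 ∈ [1/56, 9/56)
j=6 picked index 6: u0 ∈ [1/28, 1/12)
j=7 picked index 7: u0 ∈ [-1/24, 1/8)
intersection: [1/28, 1/12)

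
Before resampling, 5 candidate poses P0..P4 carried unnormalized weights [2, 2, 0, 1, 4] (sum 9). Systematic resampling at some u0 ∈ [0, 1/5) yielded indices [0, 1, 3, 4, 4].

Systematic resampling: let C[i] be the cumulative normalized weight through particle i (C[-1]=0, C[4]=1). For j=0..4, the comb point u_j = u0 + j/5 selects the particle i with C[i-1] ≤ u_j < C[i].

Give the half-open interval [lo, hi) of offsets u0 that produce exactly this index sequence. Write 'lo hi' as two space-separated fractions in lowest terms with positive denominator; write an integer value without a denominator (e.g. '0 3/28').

2/45 7/45

C = [2/9, 4/9, 4/9, 5/9, 1]
j=0 picked index 0: u0 ∈ [0, 2/9)
j=1 picked index 1: u0 ∈ [1/45, 11/45)
j=2 picked index 3: u0 ∈ [2/45, 7/45)
j=3 picked index 4: u0 ∈ [-2/45, 2/5)
j=4 picked index 4: u0 ∈ [-11/45, 1/5)
intersection: [2/45, 7/45)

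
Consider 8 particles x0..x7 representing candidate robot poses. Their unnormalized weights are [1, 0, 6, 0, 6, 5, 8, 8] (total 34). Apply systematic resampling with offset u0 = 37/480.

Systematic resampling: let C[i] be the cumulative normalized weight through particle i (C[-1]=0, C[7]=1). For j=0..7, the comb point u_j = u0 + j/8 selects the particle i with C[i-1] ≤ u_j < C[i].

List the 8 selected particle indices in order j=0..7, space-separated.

2 2 4 5 6 6 7 7

C = [1/34, 1/34, 7/34, 7/34, 13/34, 9/17, 13/17, 1]
j=0: u_0=37/480 ∈ [1/34, 7/34) → index 2
j=1: u_1=97/480 ∈ [1/34, 7/34) → index 2
j=2: u_2=157/480 ∈ [7/34, 13/34) → index 4
j=3: u_3=217/480 ∈ [13/34, 9/17) → index 5
j=4: u_4=277/480 ∈ [9/17, 13/17) → index 6
j=5: u_5=337/480 ∈ [9/17, 13/17) → index 6
j=6: u_6=397/480 ∈ [13/17, 1) → index 7
j=7: u_7=457/480 ∈ [13/17, 1) → index 7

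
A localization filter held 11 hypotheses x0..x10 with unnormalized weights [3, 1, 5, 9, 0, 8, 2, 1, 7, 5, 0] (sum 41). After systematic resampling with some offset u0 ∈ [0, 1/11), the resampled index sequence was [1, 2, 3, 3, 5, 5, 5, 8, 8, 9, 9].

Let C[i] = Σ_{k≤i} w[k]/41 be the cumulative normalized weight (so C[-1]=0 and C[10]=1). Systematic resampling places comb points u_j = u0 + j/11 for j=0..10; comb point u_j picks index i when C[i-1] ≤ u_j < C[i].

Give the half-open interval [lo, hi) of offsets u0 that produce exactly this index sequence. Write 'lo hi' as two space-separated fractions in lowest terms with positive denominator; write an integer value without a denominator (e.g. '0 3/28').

C = [3/41, 4/41, 9/41, 18/41, 18/41, 26/41, 28/41, 29/41, 36/41, 1, 1]
j=0 picked index 1: u0 ∈ [3/41, 4/41)
j=1 picked index 2: u0 ∈ [3/451, 58/451)
j=2 picked index 3: u0 ∈ [17/451, 116/451)
j=3 picked index 3: u0 ∈ [-24/451, 75/451)
j=4 picked index 5: u0 ∈ [34/451, 122/451)
j=5 picked index 5: u0 ∈ [-7/451, 81/451)
j=6 picked index 5: u0 ∈ [-48/451, 40/451)
j=7 picked index 8: u0 ∈ [32/451, 109/451)
j=8 picked index 8: u0 ∈ [-9/451, 68/451)
j=9 picked index 9: u0 ∈ [27/451, 2/11)
j=10 picked index 9: u0 ∈ [-14/451, 1/11)
intersection: [34/451, 40/451)

34/451 40/451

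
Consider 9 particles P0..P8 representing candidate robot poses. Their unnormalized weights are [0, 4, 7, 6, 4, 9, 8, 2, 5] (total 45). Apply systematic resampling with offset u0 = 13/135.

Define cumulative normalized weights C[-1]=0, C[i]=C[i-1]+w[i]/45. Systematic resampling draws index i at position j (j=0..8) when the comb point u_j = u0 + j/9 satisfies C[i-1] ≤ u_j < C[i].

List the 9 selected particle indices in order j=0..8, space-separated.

2 2 3 4 5 5 6 7 8

C = [0, 4/45, 11/45, 17/45, 7/15, 2/3, 38/45, 8/9, 1]
j=0: u_0=13/135 ∈ [4/45, 11/45) → index 2
j=1: u_1=28/135 ∈ [4/45, 11/45) → index 2
j=2: u_2=43/135 ∈ [11/45, 17/45) → index 3
j=3: u_3=58/135 ∈ [17/45, 7/15) → index 4
j=4: u_4=73/135 ∈ [7/15, 2/3) → index 5
j=5: u_5=88/135 ∈ [7/15, 2/3) → index 5
j=6: u_6=103/135 ∈ [2/3, 38/45) → index 6
j=7: u_7=118/135 ∈ [38/45, 8/9) → index 7
j=8: u_8=133/135 ∈ [8/9, 1) → index 8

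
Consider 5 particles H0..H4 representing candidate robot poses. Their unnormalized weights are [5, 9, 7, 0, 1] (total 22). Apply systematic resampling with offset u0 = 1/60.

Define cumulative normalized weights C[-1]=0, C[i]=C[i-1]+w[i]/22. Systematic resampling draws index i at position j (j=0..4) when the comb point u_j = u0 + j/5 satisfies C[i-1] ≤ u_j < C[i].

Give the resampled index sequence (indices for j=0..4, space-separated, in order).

C = [5/22, 7/11, 21/22, 21/22, 1]
j=0: u_0=1/60 ∈ [0, 5/22) → index 0
j=1: u_1=13/60 ∈ [0, 5/22) → index 0
j=2: u_2=5/12 ∈ [5/22, 7/11) → index 1
j=3: u_3=37/60 ∈ [5/22, 7/11) → index 1
j=4: u_4=49/60 ∈ [7/11, 21/22) → index 2

0 0 1 1 2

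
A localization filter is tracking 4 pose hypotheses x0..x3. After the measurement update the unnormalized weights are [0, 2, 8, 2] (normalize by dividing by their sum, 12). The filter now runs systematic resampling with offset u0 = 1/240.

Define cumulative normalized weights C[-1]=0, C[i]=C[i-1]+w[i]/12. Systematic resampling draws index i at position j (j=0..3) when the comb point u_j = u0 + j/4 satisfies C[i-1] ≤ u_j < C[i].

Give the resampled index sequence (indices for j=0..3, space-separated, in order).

1 2 2 2

C = [0, 1/6, 5/6, 1]
j=0: u_0=1/240 ∈ [0, 1/6) → index 1
j=1: u_1=61/240 ∈ [1/6, 5/6) → index 2
j=2: u_2=121/240 ∈ [1/6, 5/6) → index 2
j=3: u_3=181/240 ∈ [1/6, 5/6) → index 2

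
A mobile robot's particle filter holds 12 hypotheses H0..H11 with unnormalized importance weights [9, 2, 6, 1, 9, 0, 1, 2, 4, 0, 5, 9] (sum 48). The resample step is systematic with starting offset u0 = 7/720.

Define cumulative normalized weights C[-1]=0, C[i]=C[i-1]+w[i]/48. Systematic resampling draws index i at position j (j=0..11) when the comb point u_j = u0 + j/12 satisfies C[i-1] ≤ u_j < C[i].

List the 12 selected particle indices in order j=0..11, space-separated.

0 0 0 2 2 4 4 7 8 10 11 11

C = [3/16, 11/48, 17/48, 3/8, 9/16, 9/16, 7/12, 5/8, 17/24, 17/24, 13/16, 1]
j=0: u_0=7/720 ∈ [0, 3/16) → index 0
j=1: u_1=67/720 ∈ [0, 3/16) → index 0
j=2: u_2=127/720 ∈ [0, 3/16) → index 0
j=3: u_3=187/720 ∈ [11/48, 17/48) → index 2
j=4: u_4=247/720 ∈ [11/48, 17/48) → index 2
j=5: u_5=307/720 ∈ [3/8, 9/16) → index 4
j=6: u_6=367/720 ∈ [3/8, 9/16) → index 4
j=7: u_7=427/720 ∈ [7/12, 5/8) → index 7
j=8: u_8=487/720 ∈ [5/8, 17/24) → index 8
j=9: u_9=547/720 ∈ [17/24, 13/16) → index 10
j=10: u_10=607/720 ∈ [13/16, 1) → index 11
j=11: u_11=667/720 ∈ [13/16, 1) → index 11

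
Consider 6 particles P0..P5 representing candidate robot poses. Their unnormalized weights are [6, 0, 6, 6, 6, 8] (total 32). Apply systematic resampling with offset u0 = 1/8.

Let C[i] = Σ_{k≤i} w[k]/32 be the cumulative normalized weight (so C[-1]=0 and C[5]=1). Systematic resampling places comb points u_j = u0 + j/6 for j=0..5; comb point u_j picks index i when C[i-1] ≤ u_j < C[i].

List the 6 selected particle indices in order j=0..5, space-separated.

C = [3/16, 3/16, 3/8, 9/16, 3/4, 1]
j=0: u_0=1/8 ∈ [0, 3/16) → index 0
j=1: u_1=7/24 ∈ [3/16, 3/8) → index 2
j=2: u_2=11/24 ∈ [3/8, 9/16) → index 3
j=3: u_3=5/8 ∈ [9/16, 3/4) → index 4
j=4: u_4=19/24 ∈ [3/4, 1) → index 5
j=5: u_5=23/24 ∈ [3/4, 1) → index 5

0 2 3 4 5 5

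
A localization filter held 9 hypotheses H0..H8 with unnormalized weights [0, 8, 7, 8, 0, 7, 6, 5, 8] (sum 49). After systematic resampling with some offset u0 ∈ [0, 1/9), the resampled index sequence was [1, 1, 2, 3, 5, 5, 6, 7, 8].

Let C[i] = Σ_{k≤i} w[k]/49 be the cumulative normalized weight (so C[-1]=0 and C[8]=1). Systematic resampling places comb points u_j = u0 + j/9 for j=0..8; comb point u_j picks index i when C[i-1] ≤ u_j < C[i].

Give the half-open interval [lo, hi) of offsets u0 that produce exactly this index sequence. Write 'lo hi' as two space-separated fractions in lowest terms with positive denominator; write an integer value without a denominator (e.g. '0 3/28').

11/441 23/441

C = [0, 8/49, 15/49, 23/49, 23/49, 30/49, 36/49, 41/49, 1]
j=0 picked index 1: u0 ∈ [0, 8/49)
j=1 picked index 1: u0 ∈ [-1/9, 23/441)
j=2 picked index 2: u0 ∈ [-26/441, 37/441)
j=3 picked index 3: u0 ∈ [-4/147, 20/147)
j=4 picked index 5: u0 ∈ [11/441, 74/441)
j=5 picked index 5: u0 ∈ [-38/441, 25/441)
j=6 picked index 6: u0 ∈ [-8/147, 10/147)
j=7 picked index 7: u0 ∈ [-19/441, 26/441)
j=8 picked index 8: u0 ∈ [-23/441, 1/9)
intersection: [11/441, 23/441)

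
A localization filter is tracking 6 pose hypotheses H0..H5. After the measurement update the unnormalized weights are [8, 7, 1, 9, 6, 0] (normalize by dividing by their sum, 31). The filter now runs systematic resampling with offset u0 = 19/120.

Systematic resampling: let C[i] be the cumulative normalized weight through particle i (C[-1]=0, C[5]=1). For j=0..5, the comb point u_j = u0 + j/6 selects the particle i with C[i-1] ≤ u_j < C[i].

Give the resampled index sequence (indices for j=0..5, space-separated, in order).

0 1 2 3 4 4

C = [8/31, 15/31, 16/31, 25/31, 1, 1]
j=0: u_0=19/120 ∈ [0, 8/31) → index 0
j=1: u_1=13/40 ∈ [8/31, 15/31) → index 1
j=2: u_2=59/120 ∈ [15/31, 16/31) → index 2
j=3: u_3=79/120 ∈ [16/31, 25/31) → index 3
j=4: u_4=33/40 ∈ [25/31, 1) → index 4
j=5: u_5=119/120 ∈ [25/31, 1) → index 4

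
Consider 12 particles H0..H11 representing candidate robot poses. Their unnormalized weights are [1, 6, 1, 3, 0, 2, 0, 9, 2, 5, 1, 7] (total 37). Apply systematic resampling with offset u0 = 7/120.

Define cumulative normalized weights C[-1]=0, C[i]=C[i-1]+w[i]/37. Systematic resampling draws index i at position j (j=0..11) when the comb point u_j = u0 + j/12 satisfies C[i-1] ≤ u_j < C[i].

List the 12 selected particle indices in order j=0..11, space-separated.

C = [1/37, 7/37, 8/37, 11/37, 11/37, 13/37, 13/37, 22/37, 24/37, 29/37, 30/37, 1]
j=0: u_0=7/120 ∈ [1/37, 7/37) → index 1
j=1: u_1=17/120 ∈ [1/37, 7/37) → index 1
j=2: u_2=9/40 ∈ [8/37, 11/37) → index 3
j=3: u_3=37/120 ∈ [11/37, 13/37) → index 5
j=4: u_4=47/120 ∈ [13/37, 22/37) → index 7
j=5: u_5=19/40 ∈ [13/37, 22/37) → index 7
j=6: u_6=67/120 ∈ [13/37, 22/37) → index 7
j=7: u_7=77/120 ∈ [22/37, 24/37) → index 8
j=8: u_8=29/40 ∈ [24/37, 29/37) → index 9
j=9: u_9=97/120 ∈ [29/37, 30/37) → index 10
j=10: u_10=107/120 ∈ [30/37, 1) → index 11
j=11: u_11=39/40 ∈ [30/37, 1) → index 11

1 1 3 5 7 7 7 8 9 10 11 11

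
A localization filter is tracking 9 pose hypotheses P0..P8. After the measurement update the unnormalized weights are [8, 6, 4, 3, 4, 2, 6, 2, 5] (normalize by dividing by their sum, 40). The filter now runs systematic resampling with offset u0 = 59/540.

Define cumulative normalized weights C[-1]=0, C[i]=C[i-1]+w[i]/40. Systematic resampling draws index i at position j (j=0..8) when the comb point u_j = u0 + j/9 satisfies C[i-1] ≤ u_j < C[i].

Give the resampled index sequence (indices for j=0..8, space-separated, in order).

0 1 1 2 4 5 6 8 8

C = [1/5, 7/20, 9/20, 21/40, 5/8, 27/40, 33/40, 7/8, 1]
j=0: u_0=59/540 ∈ [0, 1/5) → index 0
j=1: u_1=119/540 ∈ [1/5, 7/20) → index 1
j=2: u_2=179/540 ∈ [1/5, 7/20) → index 1
j=3: u_3=239/540 ∈ [7/20, 9/20) → index 2
j=4: u_4=299/540 ∈ [21/40, 5/8) → index 4
j=5: u_5=359/540 ∈ [5/8, 27/40) → index 5
j=6: u_6=419/540 ∈ [27/40, 33/40) → index 6
j=7: u_7=479/540 ∈ [7/8, 1) → index 8
j=8: u_8=539/540 ∈ [7/8, 1) → index 8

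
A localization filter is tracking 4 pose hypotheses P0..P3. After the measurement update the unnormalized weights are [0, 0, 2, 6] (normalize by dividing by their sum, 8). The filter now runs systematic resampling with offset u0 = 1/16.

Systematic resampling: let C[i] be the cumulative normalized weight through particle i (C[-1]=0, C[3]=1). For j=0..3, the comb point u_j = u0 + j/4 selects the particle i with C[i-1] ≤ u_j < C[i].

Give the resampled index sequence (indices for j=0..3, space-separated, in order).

C = [0, 0, 1/4, 1]
j=0: u_0=1/16 ∈ [0, 1/4) → index 2
j=1: u_1=5/16 ∈ [1/4, 1) → index 3
j=2: u_2=9/16 ∈ [1/4, 1) → index 3
j=3: u_3=13/16 ∈ [1/4, 1) → index 3

2 3 3 3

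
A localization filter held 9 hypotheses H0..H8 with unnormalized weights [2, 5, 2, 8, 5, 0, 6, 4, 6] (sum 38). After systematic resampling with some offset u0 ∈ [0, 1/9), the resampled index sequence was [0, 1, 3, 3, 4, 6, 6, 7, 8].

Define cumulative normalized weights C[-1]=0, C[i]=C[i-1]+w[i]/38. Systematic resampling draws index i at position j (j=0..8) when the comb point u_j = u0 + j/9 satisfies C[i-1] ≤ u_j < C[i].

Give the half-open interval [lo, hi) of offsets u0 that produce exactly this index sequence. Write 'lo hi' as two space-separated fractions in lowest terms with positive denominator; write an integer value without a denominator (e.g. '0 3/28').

C = [1/19, 7/38, 9/38, 17/38, 11/19, 11/19, 14/19, 16/19, 1]
j=0 picked index 0: u0 ∈ [0, 1/19)
j=1 picked index 1: u0 ∈ [-10/171, 25/342)
j=2 picked index 3: u0 ∈ [5/342, 77/342)
j=3 picked index 3: u0 ∈ [-11/114, 13/114)
j=4 picked index 4: u0 ∈ [1/342, 23/171)
j=5 picked index 6: u0 ∈ [4/171, 31/171)
j=6 picked index 6: u0 ∈ [-5/57, 4/57)
j=7 picked index 7: u0 ∈ [-7/171, 11/171)
j=8 picked index 8: u0 ∈ [-8/171, 1/9)
intersection: [4/171, 1/19)

4/171 1/19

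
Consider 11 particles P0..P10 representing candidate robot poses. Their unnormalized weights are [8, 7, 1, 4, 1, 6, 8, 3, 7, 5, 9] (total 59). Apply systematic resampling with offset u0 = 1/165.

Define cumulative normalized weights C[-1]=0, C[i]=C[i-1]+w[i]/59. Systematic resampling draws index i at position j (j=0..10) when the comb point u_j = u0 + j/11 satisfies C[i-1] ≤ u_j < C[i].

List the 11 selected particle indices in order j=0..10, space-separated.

0 0 1 3 5 6 6 7 8 9 10

C = [8/59, 15/59, 16/59, 20/59, 21/59, 27/59, 35/59, 38/59, 45/59, 50/59, 1]
j=0: u_0=1/165 ∈ [0, 8/59) → index 0
j=1: u_1=16/165 ∈ [0, 8/59) → index 0
j=2: u_2=31/165 ∈ [8/59, 15/59) → index 1
j=3: u_3=46/165 ∈ [16/59, 20/59) → index 3
j=4: u_4=61/165 ∈ [21/59, 27/59) → index 5
j=5: u_5=76/165 ∈ [27/59, 35/59) → index 6
j=6: u_6=91/165 ∈ [27/59, 35/59) → index 6
j=7: u_7=106/165 ∈ [35/59, 38/59) → index 7
j=8: u_8=11/15 ∈ [38/59, 45/59) → index 8
j=9: u_9=136/165 ∈ [45/59, 50/59) → index 9
j=10: u_10=151/165 ∈ [50/59, 1) → index 10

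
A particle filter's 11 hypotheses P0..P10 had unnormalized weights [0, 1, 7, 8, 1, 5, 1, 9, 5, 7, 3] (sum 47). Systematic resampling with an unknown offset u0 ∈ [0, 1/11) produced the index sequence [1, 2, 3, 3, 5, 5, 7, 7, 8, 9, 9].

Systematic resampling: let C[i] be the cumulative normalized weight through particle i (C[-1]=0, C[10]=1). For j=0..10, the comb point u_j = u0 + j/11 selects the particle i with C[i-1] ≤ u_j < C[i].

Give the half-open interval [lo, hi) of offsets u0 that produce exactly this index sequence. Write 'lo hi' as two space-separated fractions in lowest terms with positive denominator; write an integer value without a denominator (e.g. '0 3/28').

C = [0, 1/47, 8/47, 16/47, 17/47, 22/47, 23/47, 32/47, 37/47, 44/47, 1]
j=0 picked index 1: u0 ∈ [0, 1/47)
j=1 picked index 2: u0 ∈ [-36/517, 41/517)
j=2 picked index 3: u0 ∈ [-6/517, 82/517)
j=3 picked index 3: u0 ∈ [-53/517, 35/517)
j=4 picked index 5: u0 ∈ [-1/517, 54/517)
j=5 picked index 5: u0 ∈ [-48/517, 7/517)
j=6 picked index 7: u0 ∈ [-29/517, 70/517)
j=7 picked index 7: u0 ∈ [-76/517, 23/517)
j=8 picked index 8: u0 ∈ [-24/517, 31/517)
j=9 picked index 9: u0 ∈ [-16/517, 61/517)
j=10 picked index 9: u0 ∈ [-63/517, 14/517)
intersection: [0, 7/517)

0 7/517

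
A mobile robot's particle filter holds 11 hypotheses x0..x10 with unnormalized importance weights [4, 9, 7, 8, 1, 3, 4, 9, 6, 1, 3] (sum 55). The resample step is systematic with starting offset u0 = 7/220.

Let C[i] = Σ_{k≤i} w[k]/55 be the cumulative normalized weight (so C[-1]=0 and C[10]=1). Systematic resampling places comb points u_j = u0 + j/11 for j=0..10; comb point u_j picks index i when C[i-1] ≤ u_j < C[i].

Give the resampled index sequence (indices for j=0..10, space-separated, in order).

0 1 1 2 3 3 5 7 7 8 9

C = [4/55, 13/55, 4/11, 28/55, 29/55, 32/55, 36/55, 9/11, 51/55, 52/55, 1]
j=0: u_0=7/220 ∈ [0, 4/55) → index 0
j=1: u_1=27/220 ∈ [4/55, 13/55) → index 1
j=2: u_2=47/220 ∈ [4/55, 13/55) → index 1
j=3: u_3=67/220 ∈ [13/55, 4/11) → index 2
j=4: u_4=87/220 ∈ [4/11, 28/55) → index 3
j=5: u_5=107/220 ∈ [4/11, 28/55) → index 3
j=6: u_6=127/220 ∈ [29/55, 32/55) → index 5
j=7: u_7=147/220 ∈ [36/55, 9/11) → index 7
j=8: u_8=167/220 ∈ [36/55, 9/11) → index 7
j=9: u_9=17/20 ∈ [9/11, 51/55) → index 8
j=10: u_10=207/220 ∈ [51/55, 52/55) → index 9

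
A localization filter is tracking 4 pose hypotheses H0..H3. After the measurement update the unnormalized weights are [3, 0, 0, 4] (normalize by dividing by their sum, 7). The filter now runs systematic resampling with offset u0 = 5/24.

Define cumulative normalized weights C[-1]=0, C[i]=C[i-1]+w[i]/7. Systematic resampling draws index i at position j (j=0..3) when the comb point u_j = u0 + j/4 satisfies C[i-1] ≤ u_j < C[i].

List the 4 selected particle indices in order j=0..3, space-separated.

C = [3/7, 3/7, 3/7, 1]
j=0: u_0=5/24 ∈ [0, 3/7) → index 0
j=1: u_1=11/24 ∈ [3/7, 1) → index 3
j=2: u_2=17/24 ∈ [3/7, 1) → index 3
j=3: u_3=23/24 ∈ [3/7, 1) → index 3

0 3 3 3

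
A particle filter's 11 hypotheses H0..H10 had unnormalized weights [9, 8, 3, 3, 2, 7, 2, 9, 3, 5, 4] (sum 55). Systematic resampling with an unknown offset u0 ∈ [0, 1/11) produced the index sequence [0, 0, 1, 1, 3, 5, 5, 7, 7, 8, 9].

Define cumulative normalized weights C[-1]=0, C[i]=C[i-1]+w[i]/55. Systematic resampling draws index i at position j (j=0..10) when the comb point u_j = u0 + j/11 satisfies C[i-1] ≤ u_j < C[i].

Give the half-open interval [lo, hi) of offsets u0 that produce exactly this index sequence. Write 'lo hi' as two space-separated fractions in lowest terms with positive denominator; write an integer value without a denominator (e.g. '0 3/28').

0 1/55

C = [9/55, 17/55, 4/11, 23/55, 5/11, 32/55, 34/55, 43/55, 46/55, 51/55, 1]
j=0 picked index 0: u0 ∈ [0, 9/55)
j=1 picked index 0: u0 ∈ [-1/11, 4/55)
j=2 picked index 1: u0 ∈ [-1/55, 7/55)
j=3 picked index 1: u0 ∈ [-6/55, 2/55)
j=4 picked index 3: u0 ∈ [0, 3/55)
j=5 picked index 5: u0 ∈ [0, 7/55)
j=6 picked index 5: u0 ∈ [-1/11, 2/55)
j=7 picked index 7: u0 ∈ [-1/55, 8/55)
j=8 picked index 7: u0 ∈ [-6/55, 3/55)
j=9 picked index 8: u0 ∈ [-2/55, 1/55)
j=10 picked index 9: u0 ∈ [-4/55, 1/55)
intersection: [0, 1/55)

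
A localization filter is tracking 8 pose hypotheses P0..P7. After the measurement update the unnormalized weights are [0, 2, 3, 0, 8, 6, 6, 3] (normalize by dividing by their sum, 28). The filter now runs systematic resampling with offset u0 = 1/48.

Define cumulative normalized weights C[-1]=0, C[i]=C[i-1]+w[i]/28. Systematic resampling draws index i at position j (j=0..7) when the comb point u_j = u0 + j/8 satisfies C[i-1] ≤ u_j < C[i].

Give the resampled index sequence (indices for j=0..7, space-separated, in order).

1 2 4 4 5 5 6 7

C = [0, 1/14, 5/28, 5/28, 13/28, 19/28, 25/28, 1]
j=0: u_0=1/48 ∈ [0, 1/14) → index 1
j=1: u_1=7/48 ∈ [1/14, 5/28) → index 2
j=2: u_2=13/48 ∈ [5/28, 13/28) → index 4
j=3: u_3=19/48 ∈ [5/28, 13/28) → index 4
j=4: u_4=25/48 ∈ [13/28, 19/28) → index 5
j=5: u_5=31/48 ∈ [13/28, 19/28) → index 5
j=6: u_6=37/48 ∈ [19/28, 25/28) → index 6
j=7: u_7=43/48 ∈ [25/28, 1) → index 7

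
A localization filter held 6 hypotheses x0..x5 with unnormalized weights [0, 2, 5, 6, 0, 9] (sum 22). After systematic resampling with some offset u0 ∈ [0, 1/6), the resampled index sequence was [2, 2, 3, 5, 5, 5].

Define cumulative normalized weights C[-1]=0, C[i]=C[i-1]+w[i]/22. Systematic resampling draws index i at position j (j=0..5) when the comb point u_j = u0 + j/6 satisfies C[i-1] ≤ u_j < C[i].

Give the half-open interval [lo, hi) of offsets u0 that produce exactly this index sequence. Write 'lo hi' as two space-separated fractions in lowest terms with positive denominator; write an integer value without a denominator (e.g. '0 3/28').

C = [0, 1/11, 7/22, 13/22, 13/22, 1]
j=0 picked index 2: u0 ∈ [1/11, 7/22)
j=1 picked index 2: u0 ∈ [-5/66, 5/33)
j=2 picked index 3: u0 ∈ [-1/66, 17/66)
j=3 picked index 5: u0 ∈ [1/11, 1/2)
j=4 picked index 5: u0 ∈ [-5/66, 1/3)
j=5 picked index 5: u0 ∈ [-8/33, 1/6)
intersection: [1/11, 5/33)

1/11 5/33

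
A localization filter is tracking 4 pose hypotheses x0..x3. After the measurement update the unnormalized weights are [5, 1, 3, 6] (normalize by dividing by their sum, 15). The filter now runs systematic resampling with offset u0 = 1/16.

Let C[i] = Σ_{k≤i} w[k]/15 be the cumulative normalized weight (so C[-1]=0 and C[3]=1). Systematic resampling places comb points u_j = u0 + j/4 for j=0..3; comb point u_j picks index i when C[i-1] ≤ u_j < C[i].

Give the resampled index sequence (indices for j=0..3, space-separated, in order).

0 0 2 3

C = [1/3, 2/5, 3/5, 1]
j=0: u_0=1/16 ∈ [0, 1/3) → index 0
j=1: u_1=5/16 ∈ [0, 1/3) → index 0
j=2: u_2=9/16 ∈ [2/5, 3/5) → index 2
j=3: u_3=13/16 ∈ [3/5, 1) → index 3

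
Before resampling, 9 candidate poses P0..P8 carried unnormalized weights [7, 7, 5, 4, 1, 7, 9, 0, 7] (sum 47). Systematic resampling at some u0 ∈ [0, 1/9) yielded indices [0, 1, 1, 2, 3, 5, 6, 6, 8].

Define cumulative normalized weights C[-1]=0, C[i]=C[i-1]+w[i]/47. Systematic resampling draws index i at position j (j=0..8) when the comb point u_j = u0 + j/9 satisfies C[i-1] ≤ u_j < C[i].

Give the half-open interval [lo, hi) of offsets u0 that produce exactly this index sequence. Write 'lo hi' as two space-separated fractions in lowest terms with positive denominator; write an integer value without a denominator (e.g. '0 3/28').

16/423 19/423

C = [7/47, 14/47, 19/47, 23/47, 24/47, 31/47, 40/47, 40/47, 1]
j=0 picked index 0: u0 ∈ [0, 7/47)
j=1 picked index 1: u0 ∈ [16/423, 79/423)
j=2 picked index 1: u0 ∈ [-31/423, 32/423)
j=3 picked index 2: u0 ∈ [-5/141, 10/141)
j=4 picked index 3: u0 ∈ [-17/423, 19/423)
j=5 picked index 5: u0 ∈ [-19/423, 44/423)
j=6 picked index 6: u0 ∈ [-1/141, 26/141)
j=7 picked index 6: u0 ∈ [-50/423, 31/423)
j=8 picked index 8: u0 ∈ [-16/423, 1/9)
intersection: [16/423, 19/423)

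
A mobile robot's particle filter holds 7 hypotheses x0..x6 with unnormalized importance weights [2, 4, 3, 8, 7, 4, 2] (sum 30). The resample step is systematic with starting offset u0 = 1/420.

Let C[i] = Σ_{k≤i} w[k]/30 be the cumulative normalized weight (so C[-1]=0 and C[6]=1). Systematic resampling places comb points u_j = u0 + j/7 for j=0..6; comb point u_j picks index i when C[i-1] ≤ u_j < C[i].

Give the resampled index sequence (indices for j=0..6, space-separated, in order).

C = [1/15, 1/5, 3/10, 17/30, 4/5, 14/15, 1]
j=0: u_0=1/420 ∈ [0, 1/15) → index 0
j=1: u_1=61/420 ∈ [1/15, 1/5) → index 1
j=2: u_2=121/420 ∈ [1/5, 3/10) → index 2
j=3: u_3=181/420 ∈ [3/10, 17/30) → index 3
j=4: u_4=241/420 ∈ [17/30, 4/5) → index 4
j=5: u_5=43/60 ∈ [17/30, 4/5) → index 4
j=6: u_6=361/420 ∈ [4/5, 14/15) → index 5

0 1 2 3 4 4 5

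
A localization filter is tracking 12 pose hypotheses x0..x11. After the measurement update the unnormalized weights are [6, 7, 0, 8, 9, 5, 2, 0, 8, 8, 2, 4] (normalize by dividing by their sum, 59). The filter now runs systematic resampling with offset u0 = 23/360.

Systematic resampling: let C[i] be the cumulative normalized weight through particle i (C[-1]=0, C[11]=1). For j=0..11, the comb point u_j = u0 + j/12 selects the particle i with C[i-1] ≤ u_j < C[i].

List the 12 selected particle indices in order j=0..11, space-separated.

0 1 3 3 4 4 5 8 8 9 9 11

C = [6/59, 13/59, 13/59, 21/59, 30/59, 35/59, 37/59, 37/59, 45/59, 53/59, 55/59, 1]
j=0: u_0=23/360 ∈ [0, 6/59) → index 0
j=1: u_1=53/360 ∈ [6/59, 13/59) → index 1
j=2: u_2=83/360 ∈ [13/59, 21/59) → index 3
j=3: u_3=113/360 ∈ [13/59, 21/59) → index 3
j=4: u_4=143/360 ∈ [21/59, 30/59) → index 4
j=5: u_5=173/360 ∈ [21/59, 30/59) → index 4
j=6: u_6=203/360 ∈ [30/59, 35/59) → index 5
j=7: u_7=233/360 ∈ [37/59, 45/59) → index 8
j=8: u_8=263/360 ∈ [37/59, 45/59) → index 8
j=9: u_9=293/360 ∈ [45/59, 53/59) → index 9
j=10: u_10=323/360 ∈ [45/59, 53/59) → index 9
j=11: u_11=353/360 ∈ [55/59, 1) → index 11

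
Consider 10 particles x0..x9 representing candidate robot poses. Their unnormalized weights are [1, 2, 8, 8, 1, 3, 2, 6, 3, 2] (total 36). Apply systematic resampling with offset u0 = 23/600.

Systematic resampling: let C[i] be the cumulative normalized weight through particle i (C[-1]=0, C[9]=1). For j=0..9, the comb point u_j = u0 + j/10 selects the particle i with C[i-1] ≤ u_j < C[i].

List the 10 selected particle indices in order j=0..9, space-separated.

C = [1/36, 1/12, 11/36, 19/36, 5/9, 23/36, 25/36, 31/36, 17/18, 1]
j=0: u_0=23/600 ∈ [1/36, 1/12) → index 1
j=1: u_1=83/600 ∈ [1/12, 11/36) → index 2
j=2: u_2=143/600 ∈ [1/12, 11/36) → index 2
j=3: u_3=203/600 ∈ [11/36, 19/36) → index 3
j=4: u_4=263/600 ∈ [11/36, 19/36) → index 3
j=5: u_5=323/600 ∈ [19/36, 5/9) → index 4
j=6: u_6=383/600 ∈ [5/9, 23/36) → index 5
j=7: u_7=443/600 ∈ [25/36, 31/36) → index 7
j=8: u_8=503/600 ∈ [25/36, 31/36) → index 7
j=9: u_9=563/600 ∈ [31/36, 17/18) → index 8

1 2 2 3 3 4 5 7 7 8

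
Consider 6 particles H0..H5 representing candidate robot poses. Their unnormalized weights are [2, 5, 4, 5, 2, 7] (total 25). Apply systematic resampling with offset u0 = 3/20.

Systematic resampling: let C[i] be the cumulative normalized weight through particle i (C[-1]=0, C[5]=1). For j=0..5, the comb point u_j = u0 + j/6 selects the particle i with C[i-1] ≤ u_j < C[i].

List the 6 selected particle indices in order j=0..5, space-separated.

C = [2/25, 7/25, 11/25, 16/25, 18/25, 1]
j=0: u_0=3/20 ∈ [2/25, 7/25) → index 1
j=1: u_1=19/60 ∈ [7/25, 11/25) → index 2
j=2: u_2=29/60 ∈ [11/25, 16/25) → index 3
j=3: u_3=13/20 ∈ [16/25, 18/25) → index 4
j=4: u_4=49/60 ∈ [18/25, 1) → index 5
j=5: u_5=59/60 ∈ [18/25, 1) → index 5

1 2 3 4 5 5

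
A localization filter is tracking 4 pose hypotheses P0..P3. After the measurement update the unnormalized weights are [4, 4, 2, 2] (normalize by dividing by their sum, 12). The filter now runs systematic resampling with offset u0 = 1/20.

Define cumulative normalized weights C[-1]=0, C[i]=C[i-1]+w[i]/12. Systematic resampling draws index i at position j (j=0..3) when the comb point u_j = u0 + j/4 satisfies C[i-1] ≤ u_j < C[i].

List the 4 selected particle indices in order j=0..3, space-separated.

C = [1/3, 2/3, 5/6, 1]
j=0: u_0=1/20 ∈ [0, 1/3) → index 0
j=1: u_1=3/10 ∈ [0, 1/3) → index 0
j=2: u_2=11/20 ∈ [1/3, 2/3) → index 1
j=3: u_3=4/5 ∈ [2/3, 5/6) → index 2

0 0 1 2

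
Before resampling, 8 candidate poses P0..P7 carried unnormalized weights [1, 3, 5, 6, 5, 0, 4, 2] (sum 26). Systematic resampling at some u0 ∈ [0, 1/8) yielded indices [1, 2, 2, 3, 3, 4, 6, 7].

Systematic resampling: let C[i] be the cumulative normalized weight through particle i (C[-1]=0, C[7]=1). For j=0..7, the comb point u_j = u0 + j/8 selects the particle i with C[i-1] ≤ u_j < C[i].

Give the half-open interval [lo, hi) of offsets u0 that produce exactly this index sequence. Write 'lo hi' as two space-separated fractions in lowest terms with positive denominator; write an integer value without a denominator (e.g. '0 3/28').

5/104 1/13

C = [1/26, 2/13, 9/26, 15/26, 10/13, 10/13, 12/13, 1]
j=0 picked index 1: u0 ∈ [1/26, 2/13)
j=1 picked index 2: u0 ∈ [3/104, 23/104)
j=2 picked index 2: u0 ∈ [-5/52, 5/52)
j=3 picked index 3: u0 ∈ [-3/104, 21/104)
j=4 picked index 3: u0 ∈ [-2/13, 1/13)
j=5 picked index 4: u0 ∈ [-5/104, 15/104)
j=6 picked index 6: u0 ∈ [1/52, 9/52)
j=7 picked index 7: u0 ∈ [5/104, 1/8)
intersection: [5/104, 1/13)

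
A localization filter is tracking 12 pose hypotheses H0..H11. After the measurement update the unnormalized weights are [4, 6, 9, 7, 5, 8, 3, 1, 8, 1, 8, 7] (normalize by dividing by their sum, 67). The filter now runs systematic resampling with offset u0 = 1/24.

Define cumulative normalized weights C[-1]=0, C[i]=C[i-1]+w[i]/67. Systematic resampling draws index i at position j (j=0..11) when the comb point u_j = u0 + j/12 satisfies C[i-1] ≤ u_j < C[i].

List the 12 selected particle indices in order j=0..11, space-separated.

C = [4/67, 10/67, 19/67, 26/67, 31/67, 39/67, 42/67, 43/67, 51/67, 52/67, 60/67, 1]
j=0: u_0=1/24 ∈ [0, 4/67) → index 0
j=1: u_1=1/8 ∈ [4/67, 10/67) → index 1
j=2: u_2=5/24 ∈ [10/67, 19/67) → index 2
j=3: u_3=7/24 ∈ [19/67, 26/67) → index 3
j=4: u_4=3/8 ∈ [19/67, 26/67) → index 3
j=5: u_5=11/24 ∈ [26/67, 31/67) → index 4
j=6: u_6=13/24 ∈ [31/67, 39/67) → index 5
j=7: u_7=5/8 ∈ [39/67, 42/67) → index 6
j=8: u_8=17/24 ∈ [43/67, 51/67) → index 8
j=9: u_9=19/24 ∈ [52/67, 60/67) → index 10
j=10: u_10=7/8 ∈ [52/67, 60/67) → index 10
j=11: u_11=23/24 ∈ [60/67, 1) → index 11

0 1 2 3 3 4 5 6 8 10 10 11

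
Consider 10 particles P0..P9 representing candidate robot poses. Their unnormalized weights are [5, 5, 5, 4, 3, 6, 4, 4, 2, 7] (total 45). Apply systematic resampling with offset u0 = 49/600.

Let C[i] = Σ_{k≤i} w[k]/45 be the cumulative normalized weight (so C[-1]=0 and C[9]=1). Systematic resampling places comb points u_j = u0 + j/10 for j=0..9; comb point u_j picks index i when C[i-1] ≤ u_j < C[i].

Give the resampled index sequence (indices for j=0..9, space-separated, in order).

C = [1/9, 2/9, 1/3, 19/45, 22/45, 28/45, 32/45, 4/5, 38/45, 1]
j=0: u_0=49/600 ∈ [0, 1/9) → index 0
j=1: u_1=109/600 ∈ [1/9, 2/9) → index 1
j=2: u_2=169/600 ∈ [2/9, 1/3) → index 2
j=3: u_3=229/600 ∈ [1/3, 19/45) → index 3
j=4: u_4=289/600 ∈ [19/45, 22/45) → index 4
j=5: u_5=349/600 ∈ [22/45, 28/45) → index 5
j=6: u_6=409/600 ∈ [28/45, 32/45) → index 6
j=7: u_7=469/600 ∈ [32/45, 4/5) → index 7
j=8: u_8=529/600 ∈ [38/45, 1) → index 9
j=9: u_9=589/600 ∈ [38/45, 1) → index 9

0 1 2 3 4 5 6 7 9 9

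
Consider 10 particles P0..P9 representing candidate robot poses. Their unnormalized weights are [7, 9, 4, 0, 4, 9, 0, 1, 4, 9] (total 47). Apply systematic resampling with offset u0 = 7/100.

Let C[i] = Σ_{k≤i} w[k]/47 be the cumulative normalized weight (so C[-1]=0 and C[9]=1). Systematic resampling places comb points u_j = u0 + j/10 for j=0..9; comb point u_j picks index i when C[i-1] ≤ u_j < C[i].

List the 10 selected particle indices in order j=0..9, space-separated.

0 1 1 2 4 5 5 8 9 9

C = [7/47, 16/47, 20/47, 20/47, 24/47, 33/47, 33/47, 34/47, 38/47, 1]
j=0: u_0=7/100 ∈ [0, 7/47) → index 0
j=1: u_1=17/100 ∈ [7/47, 16/47) → index 1
j=2: u_2=27/100 ∈ [7/47, 16/47) → index 1
j=3: u_3=37/100 ∈ [16/47, 20/47) → index 2
j=4: u_4=47/100 ∈ [20/47, 24/47) → index 4
j=5: u_5=57/100 ∈ [24/47, 33/47) → index 5
j=6: u_6=67/100 ∈ [24/47, 33/47) → index 5
j=7: u_7=77/100 ∈ [34/47, 38/47) → index 8
j=8: u_8=87/100 ∈ [38/47, 1) → index 9
j=9: u_9=97/100 ∈ [38/47, 1) → index 9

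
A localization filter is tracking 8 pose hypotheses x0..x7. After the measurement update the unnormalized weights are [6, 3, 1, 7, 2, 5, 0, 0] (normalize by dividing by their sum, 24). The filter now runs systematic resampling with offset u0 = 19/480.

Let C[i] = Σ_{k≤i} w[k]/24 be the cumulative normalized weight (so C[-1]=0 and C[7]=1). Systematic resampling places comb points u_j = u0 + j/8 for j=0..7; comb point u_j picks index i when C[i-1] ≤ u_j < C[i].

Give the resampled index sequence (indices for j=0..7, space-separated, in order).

C = [1/4, 3/8, 5/12, 17/24, 19/24, 1, 1, 1]
j=0: u_0=19/480 ∈ [0, 1/4) → index 0
j=1: u_1=79/480 ∈ [0, 1/4) → index 0
j=2: u_2=139/480 ∈ [1/4, 3/8) → index 1
j=3: u_3=199/480 ∈ [3/8, 5/12) → index 2
j=4: u_4=259/480 ∈ [5/12, 17/24) → index 3
j=5: u_5=319/480 ∈ [5/12, 17/24) → index 3
j=6: u_6=379/480 ∈ [17/24, 19/24) → index 4
j=7: u_7=439/480 ∈ [19/24, 1) → index 5

0 0 1 2 3 3 4 5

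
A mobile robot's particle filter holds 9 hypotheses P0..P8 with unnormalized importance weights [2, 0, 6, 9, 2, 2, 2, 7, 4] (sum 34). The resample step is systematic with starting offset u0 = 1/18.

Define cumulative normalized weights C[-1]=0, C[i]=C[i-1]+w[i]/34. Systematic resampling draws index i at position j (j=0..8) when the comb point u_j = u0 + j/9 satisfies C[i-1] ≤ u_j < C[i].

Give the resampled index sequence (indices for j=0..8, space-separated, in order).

0 2 3 3 4 5 7 7 8

C = [1/17, 1/17, 4/17, 1/2, 19/34, 21/34, 23/34, 15/17, 1]
j=0: u_0=1/18 ∈ [0, 1/17) → index 0
j=1: u_1=1/6 ∈ [1/17, 4/17) → index 2
j=2: u_2=5/18 ∈ [4/17, 1/2) → index 3
j=3: u_3=7/18 ∈ [4/17, 1/2) → index 3
j=4: u_4=1/2 ∈ [1/2, 19/34) → index 4
j=5: u_5=11/18 ∈ [19/34, 21/34) → index 5
j=6: u_6=13/18 ∈ [23/34, 15/17) → index 7
j=7: u_7=5/6 ∈ [23/34, 15/17) → index 7
j=8: u_8=17/18 ∈ [15/17, 1) → index 8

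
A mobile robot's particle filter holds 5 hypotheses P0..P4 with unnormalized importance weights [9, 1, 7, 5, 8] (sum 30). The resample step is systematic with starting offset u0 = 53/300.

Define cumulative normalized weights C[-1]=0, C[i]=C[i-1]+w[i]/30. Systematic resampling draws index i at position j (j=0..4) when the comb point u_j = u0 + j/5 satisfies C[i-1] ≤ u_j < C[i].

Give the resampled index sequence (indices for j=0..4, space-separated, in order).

0 2 3 4 4

C = [3/10, 1/3, 17/30, 11/15, 1]
j=0: u_0=53/300 ∈ [0, 3/10) → index 0
j=1: u_1=113/300 ∈ [1/3, 17/30) → index 2
j=2: u_2=173/300 ∈ [17/30, 11/15) → index 3
j=3: u_3=233/300 ∈ [11/15, 1) → index 4
j=4: u_4=293/300 ∈ [11/15, 1) → index 4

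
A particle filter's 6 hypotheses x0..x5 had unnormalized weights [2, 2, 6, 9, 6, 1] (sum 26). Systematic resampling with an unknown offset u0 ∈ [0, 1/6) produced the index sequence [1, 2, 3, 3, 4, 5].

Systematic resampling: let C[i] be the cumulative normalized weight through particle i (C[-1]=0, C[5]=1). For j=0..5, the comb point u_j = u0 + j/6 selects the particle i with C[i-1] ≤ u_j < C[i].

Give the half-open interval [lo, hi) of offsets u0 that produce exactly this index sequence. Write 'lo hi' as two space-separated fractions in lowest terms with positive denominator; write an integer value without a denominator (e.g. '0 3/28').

C = [1/13, 2/13, 5/13, 19/26, 25/26, 1]
j=0 picked index 1: u0 ∈ [1/13, 2/13)
j=1 picked index 2: u0 ∈ [-1/78, 17/78)
j=2 picked index 3: u0 ∈ [2/39, 31/78)
j=3 picked index 3: u0 ∈ [-3/26, 3/13)
j=4 picked index 4: u0 ∈ [5/78, 23/78)
j=5 picked index 5: u0 ∈ [5/39, 1/6)
intersection: [5/39, 2/13)

5/39 2/13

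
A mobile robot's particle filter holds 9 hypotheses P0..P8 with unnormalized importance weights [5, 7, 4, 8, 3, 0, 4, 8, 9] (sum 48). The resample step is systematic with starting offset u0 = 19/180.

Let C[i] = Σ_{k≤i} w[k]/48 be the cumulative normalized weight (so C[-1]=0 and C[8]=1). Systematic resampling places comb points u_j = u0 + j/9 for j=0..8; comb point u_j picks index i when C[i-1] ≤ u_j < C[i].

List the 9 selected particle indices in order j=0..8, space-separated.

1 1 2 3 4 7 7 8 8

C = [5/48, 1/4, 1/3, 1/2, 9/16, 9/16, 31/48, 13/16, 1]
j=0: u_0=19/180 ∈ [5/48, 1/4) → index 1
j=1: u_1=13/60 ∈ [5/48, 1/4) → index 1
j=2: u_2=59/180 ∈ [1/4, 1/3) → index 2
j=3: u_3=79/180 ∈ [1/3, 1/2) → index 3
j=4: u_4=11/20 ∈ [1/2, 9/16) → index 4
j=5: u_5=119/180 ∈ [31/48, 13/16) → index 7
j=6: u_6=139/180 ∈ [31/48, 13/16) → index 7
j=7: u_7=53/60 ∈ [13/16, 1) → index 8
j=8: u_8=179/180 ∈ [13/16, 1) → index 8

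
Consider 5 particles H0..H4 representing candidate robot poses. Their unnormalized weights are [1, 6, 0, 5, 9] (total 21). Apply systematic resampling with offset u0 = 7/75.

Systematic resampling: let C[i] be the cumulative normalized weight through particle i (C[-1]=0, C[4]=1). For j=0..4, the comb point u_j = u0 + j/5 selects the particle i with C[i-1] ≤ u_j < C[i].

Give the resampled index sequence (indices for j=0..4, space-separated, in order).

C = [1/21, 1/3, 1/3, 4/7, 1]
j=0: u_0=7/75 ∈ [1/21, 1/3) → index 1
j=1: u_1=22/75 ∈ [1/21, 1/3) → index 1
j=2: u_2=37/75 ∈ [1/3, 4/7) → index 3
j=3: u_3=52/75 ∈ [4/7, 1) → index 4
j=4: u_4=67/75 ∈ [4/7, 1) → index 4

1 1 3 4 4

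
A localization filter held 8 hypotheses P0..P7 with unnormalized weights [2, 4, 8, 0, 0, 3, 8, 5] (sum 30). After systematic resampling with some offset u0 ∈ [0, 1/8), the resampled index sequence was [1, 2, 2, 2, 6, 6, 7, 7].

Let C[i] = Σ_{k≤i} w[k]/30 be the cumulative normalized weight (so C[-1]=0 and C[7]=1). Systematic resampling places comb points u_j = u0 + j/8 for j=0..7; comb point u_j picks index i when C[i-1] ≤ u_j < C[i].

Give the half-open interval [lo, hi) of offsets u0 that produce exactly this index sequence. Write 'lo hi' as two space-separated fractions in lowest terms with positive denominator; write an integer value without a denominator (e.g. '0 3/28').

C = [1/15, 1/5, 7/15, 7/15, 7/15, 17/30, 5/6, 1]
j=0 picked index 1: u0 ∈ [1/15, 1/5)
j=1 picked index 2: u0 ∈ [3/40, 41/120)
j=2 picked index 2: u0 ∈ [-1/20, 13/60)
j=3 picked index 2: u0 ∈ [-7/40, 11/120)
j=4 picked index 6: u0 ∈ [1/15, 1/3)
j=5 picked index 6: u0 ∈ [-7/120, 5/24)
j=6 picked index 7: u0 ∈ [1/12, 1/4)
j=7 picked index 7: u0 ∈ [-1/24, 1/8)
intersection: [1/12, 11/120)

1/12 11/120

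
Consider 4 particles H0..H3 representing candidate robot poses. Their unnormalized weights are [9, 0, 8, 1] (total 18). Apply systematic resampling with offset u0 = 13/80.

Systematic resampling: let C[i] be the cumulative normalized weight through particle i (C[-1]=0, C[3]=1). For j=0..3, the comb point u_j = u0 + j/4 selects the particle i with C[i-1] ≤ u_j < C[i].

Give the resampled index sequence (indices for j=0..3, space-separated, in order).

C = [1/2, 1/2, 17/18, 1]
j=0: u_0=13/80 ∈ [0, 1/2) → index 0
j=1: u_1=33/80 ∈ [0, 1/2) → index 0
j=2: u_2=53/80 ∈ [1/2, 17/18) → index 2
j=3: u_3=73/80 ∈ [1/2, 17/18) → index 2

0 0 2 2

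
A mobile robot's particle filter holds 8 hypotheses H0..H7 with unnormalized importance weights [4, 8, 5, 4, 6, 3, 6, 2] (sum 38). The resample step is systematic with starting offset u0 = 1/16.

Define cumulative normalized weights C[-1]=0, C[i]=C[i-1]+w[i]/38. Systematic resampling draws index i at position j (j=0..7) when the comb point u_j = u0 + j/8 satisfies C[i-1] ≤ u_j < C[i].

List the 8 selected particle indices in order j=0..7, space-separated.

C = [2/19, 6/19, 17/38, 21/38, 27/38, 15/19, 18/19, 1]
j=0: u_0=1/16 ∈ [0, 2/19) → index 0
j=1: u_1=3/16 ∈ [2/19, 6/19) → index 1
j=2: u_2=5/16 ∈ [2/19, 6/19) → index 1
j=3: u_3=7/16 ∈ [6/19, 17/38) → index 2
j=4: u_4=9/16 ∈ [21/38, 27/38) → index 4
j=5: u_5=11/16 ∈ [21/38, 27/38) → index 4
j=6: u_6=13/16 ∈ [15/19, 18/19) → index 6
j=7: u_7=15/16 ∈ [15/19, 18/19) → index 6

0 1 1 2 4 4 6 6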